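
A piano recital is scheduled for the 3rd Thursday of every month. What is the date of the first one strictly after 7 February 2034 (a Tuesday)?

February 2034 starts on a Wednesday; its first Thursday is the 2nd, so the 3rd Thursday is the 16th — 16 February 2034.
16 February 2034 is after 7 February 2034, so that is the next one.

16 February 2034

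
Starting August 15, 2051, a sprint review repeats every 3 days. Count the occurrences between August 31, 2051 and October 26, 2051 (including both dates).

19

Occurrences land 3·i days after August 15, 2051 for i = 0, 1, 2, …
August 31, 2051 is 16 days after the start; 16 ÷ 3 = 5 remainder 1; since the remainder is 1, round up to i = 6. First occurrence in the window: #7 on September 2, 2051 (6×3 = 18 days in).
October 26, 2051 is 72 days after the start; 72 ÷ 3 = 24 remainder 0. Last occurrence in the window: #25 on October 26, 2051.
Occurrences #7 through #25: 19 in total.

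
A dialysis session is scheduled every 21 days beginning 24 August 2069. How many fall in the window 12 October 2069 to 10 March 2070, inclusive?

Occurrences land 21·i days after 24 August 2069 for i = 0, 1, 2, …
12 October 2069 is 49 days after the start; 49 ÷ 21 = 2 remainder 7; since the remainder is 7, round up to i = 3. First occurrence in the window: #4 on 26 October 2069 (3×21 = 63 days in).
10 March 2070 is 198 days after the start; 198 ÷ 21 = 9 remainder 9. Last occurrence in the window: #10 on 1 March 2070.
Occurrences #4 through #10: 7 in total.

7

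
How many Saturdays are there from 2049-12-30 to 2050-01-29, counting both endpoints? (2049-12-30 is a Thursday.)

5

2049-12-30 is a Thursday; the first Saturday on or after it is 2050-01-01 (2 days later).
From 2050-01-01 to 2050-01-29 is 29 − 1 = 28 days.
28 ÷ 7 = 4 full weeks with remainder 0, so 4 more Saturdays after the first → 5.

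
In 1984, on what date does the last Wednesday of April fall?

April 25, 1984

April 1984 begins on a Sunday, so the first Wednesday is April 4 (3 days later).
April 1984 has 30 days. Adding weeks: 4, 11, 18, 25 — the last one ≤ 30 is the 25th.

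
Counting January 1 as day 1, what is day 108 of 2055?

April 18, 2055

January has 31 days (108 − 31 = 77 remain).
February has 28 days (77 − 28 = 49 remain).
March has 31 days (49 − 31 = 18 remain).
18 into April → April 18.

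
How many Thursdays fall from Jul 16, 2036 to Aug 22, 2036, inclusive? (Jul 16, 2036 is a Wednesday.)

Jul 16, 2036 is a Wednesday; the first Thursday on or after it is Jul 17, 2036 (1 day later).
From Jul 17, 2036 to Aug 22, 2036: 14 + 22 = 36 days (rest of Jul, Aug).
36 ÷ 7 = 5 full weeks with remainder 1, so 5 more Thursdays after the first → 6.

6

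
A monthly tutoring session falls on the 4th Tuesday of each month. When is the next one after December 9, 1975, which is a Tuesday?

December 23, 1975

December 1975 starts on a Monday; its first Tuesday is the 2nd, so the 4th Tuesday is the 23rd — December 23, 1975.
December 23, 1975 is after December 9, 1975, so that is the next one.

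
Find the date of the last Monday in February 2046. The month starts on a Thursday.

February 2046 begins on a Thursday, so the first Monday is February 5 (4 days later).
February 2046 has 28 days. Adding weeks: 5, 12, 19, 26 — the last one ≤ 28 is the 26th.

26 February 2046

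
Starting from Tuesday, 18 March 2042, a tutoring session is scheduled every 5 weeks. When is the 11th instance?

The 11th occurrence is 10 intervals after the first: 10 × 35 = 350 days after 18 March 2042.
March has 31 days — 13 days to the end of March leaves 337.
April has 30 days (307 left).
May has 31 days (276 left).
June has 30 days (246 left).
July has 31 days (215 left).
August has 31 days (184 left).
September has 30 days (154 left).
October has 31 days (123 left).
November has 30 days (93 left).
December has 31 days (62 left).
January has 31 days (31 left).
February has 28 days (3 left).
3 days into March → 3 March 2043.

3 March 2043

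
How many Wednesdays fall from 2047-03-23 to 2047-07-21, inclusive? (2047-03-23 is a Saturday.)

2047-03-23 is a Saturday; the first Wednesday on or after it is 2047-03-27 (4 days later).
From 2047-03-27 to 2047-07-21: 4 + 30 + 31 + 30 + 21 = 116 days (rest of March, April, May, June, July).
116 ÷ 7 = 16 full weeks with remainder 4, so 16 more Wednesdays after the first → 17.

17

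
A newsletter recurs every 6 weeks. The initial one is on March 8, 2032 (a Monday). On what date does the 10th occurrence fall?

March 21, 2033

The 10th occurrence is 9 intervals after the first: 9 × 42 = 378 days after March 8, 2032.
March has 31 days — 23 days to the end of March leaves 355.
April has 30 days (325 left).
May has 31 days (294 left).
June has 30 days (264 left).
July has 31 days (233 left).
August has 31 days (202 left).
September has 30 days (172 left).
October has 31 days (141 left).
November has 30 days (111 left).
December has 31 days (80 left).
January has 31 days (49 left).
February has 28 days (21 left).
21 days into March → March 21, 2033.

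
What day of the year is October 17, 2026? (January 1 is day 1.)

Days in months before October: 31 + 28 + 31 + 30 + 31 + 30 + 31 + 31 + 30 = 273.
Plus 17 days into October → day 290.

290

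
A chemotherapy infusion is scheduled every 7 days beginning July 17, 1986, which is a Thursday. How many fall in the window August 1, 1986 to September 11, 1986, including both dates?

6

Occurrences land 7·i days after July 17, 1986 for i = 0, 1, 2, …
August 1, 1986 is 15 days after the start; 15 ÷ 7 = 2 remainder 1; since the remainder is 1, round up to i = 3. First occurrence in the window: #4 on August 7, 1986 (3×7 = 21 days in).
September 11, 1986 is 56 days after the start; 56 ÷ 7 = 8 remainder 0. Last occurrence in the window: #9 on September 11, 1986.
Occurrences #4 through #9: 6 in total.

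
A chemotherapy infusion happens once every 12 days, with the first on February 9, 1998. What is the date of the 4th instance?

The 4th occurrence is 3 intervals after the first: 3 × 12 = 36 days after February 9, 1998.
February has 28 days — 19 days to the end of February leaves 17.
17 days into March → March 17, 1998.

March 17, 1998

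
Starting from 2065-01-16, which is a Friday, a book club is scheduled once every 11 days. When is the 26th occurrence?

2065-10-18

The 26th occurrence is 25 intervals after the first: 25 × 11 = 275 days after 2065-01-16.
January has 31 days — 15 days to the end of January leaves 260.
February has 28 days (232 left).
March has 31 days (201 left).
April has 30 days (171 left).
May has 31 days (140 left).
June has 30 days (110 left).
July has 31 days (79 left).
August has 31 days (48 left).
September has 30 days (18 left).
18 days into October → 2065-10-18.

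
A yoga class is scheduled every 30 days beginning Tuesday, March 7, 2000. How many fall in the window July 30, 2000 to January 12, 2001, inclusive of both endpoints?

6

Occurrences land 30·i days after March 7, 2000 for i = 0, 1, 2, …
July 30, 2000 is 145 days after the start; 145 ÷ 30 = 4 remainder 25; since the remainder is 25, round up to i = 5. First occurrence in the window: #6 on August 4, 2000 (5×30 = 150 days in).
January 12, 2001 is 311 days after the start; 311 ÷ 30 = 10 remainder 11. Last occurrence in the window: #11 on January 1, 2001.
Occurrences #6 through #11: 6 in total.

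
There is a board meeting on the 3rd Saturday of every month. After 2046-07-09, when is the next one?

July 2046 starts on a Sunday; its first Saturday is the 7th, so the 3rd Saturday is the 21st — 2046-07-21.
2046-07-21 is after 2046-07-09, so that is the next one.

2046-07-21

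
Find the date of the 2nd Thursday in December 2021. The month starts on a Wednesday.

9 December 2021

December 2021 begins on a Wednesday, so the first Thursday is December 2 (1 day later).
The 2nd Thursday is 1 weeks later: 2 + 7 = 9.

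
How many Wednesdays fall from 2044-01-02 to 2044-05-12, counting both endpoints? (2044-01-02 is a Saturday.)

2044-01-02 is a Saturday; the first Wednesday on or after it is 2044-01-06 (4 days later).
From 2044-01-06 to 2044-05-12: 25 + 29 + 31 + 30 + 12 = 127 days (rest of January, February, March, April, May).
127 ÷ 7 = 18 full weeks with remainder 1, so 18 more Wednesdays after the first → 19.

19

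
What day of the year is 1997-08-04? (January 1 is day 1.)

Days in months before August: 31 + 28 + 31 + 30 + 31 + 30 + 31 = 212.
Plus 4 days into August → day 216.

216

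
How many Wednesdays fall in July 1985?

1985-07-01 is a Monday; the first Wednesday on or after it is 1985-07-03 (2 days later).
From 1985-07-03 to 1985-07-31 is 31 − 3 = 28 days.
28 ÷ 7 = 4 full weeks with remainder 0, so 4 more Wednesdays after the first → 5.

5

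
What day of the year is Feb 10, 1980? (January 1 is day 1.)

Days in months before Feb: 31 = 31.
Plus 10 days into Feb → day 41.

41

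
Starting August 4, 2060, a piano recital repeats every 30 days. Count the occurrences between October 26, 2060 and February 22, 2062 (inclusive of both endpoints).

16

Occurrences land 30·i days after August 4, 2060 for i = 0, 1, 2, …
October 26, 2060 is 83 days after the start; 83 ÷ 30 = 2 remainder 23; since the remainder is 23, round up to i = 3. First occurrence in the window: #4 on November 2, 2060 (3×30 = 90 days in).
February 22, 2062 is 567 days after the start; 567 ÷ 30 = 18 remainder 27. Last occurrence in the window: #19 on January 26, 2062.
Occurrences #4 through #19: 16 in total.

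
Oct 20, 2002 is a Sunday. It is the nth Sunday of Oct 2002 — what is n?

Day 20 falls in week ⌈20/7⌉ of the month.
Days 1–7 hold the 1st Sunday, 8–14 the 2nd, 15–21 the 3rd, 22–28 the 4th, 29–31 the 5th.
20 is in the range for the 3rd.

3rd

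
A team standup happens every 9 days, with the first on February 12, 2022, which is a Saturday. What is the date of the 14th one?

The 14th occurrence is 13 intervals after the first: 13 × 9 = 117 days after February 12, 2022.
February has 28 days — 16 days to the end of February leaves 101.
March has 31 days (70 left).
April has 30 days (40 left).
May has 31 days (9 left).
9 days into June → June 9, 2022.

June 9, 2022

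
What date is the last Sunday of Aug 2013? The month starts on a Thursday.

Aug 2013 begins on a Thursday, so the first Sunday is Aug 4 (3 days later).
Aug 2013 has 31 days. Adding weeks: 4, 11, 18, 25 — the last one ≤ 31 is the 25th.

Aug 25, 2013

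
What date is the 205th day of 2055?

January has 31 days (205 − 31 = 174 remain).
February has 28 days (174 − 28 = 146 remain).
March has 31 days (146 − 31 = 115 remain).
April has 30 days (115 − 30 = 85 remain).
May has 31 days (85 − 31 = 54 remain).
June has 30 days (54 − 30 = 24 remain).
24 into July → July 24.

July 24, 2055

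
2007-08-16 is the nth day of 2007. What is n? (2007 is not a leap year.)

228

Days in months before August: 31 + 28 + 31 + 30 + 31 + 30 + 31 = 212.
Plus 16 days into August → day 228.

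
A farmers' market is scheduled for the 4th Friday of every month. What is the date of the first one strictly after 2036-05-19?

May 2036 starts on a Thursday; its first Friday is the 2nd, so the 4th Friday is the 23rd — 2036-05-23.
2036-05-23 is after 2036-05-19, so that is the next one.

2036-05-23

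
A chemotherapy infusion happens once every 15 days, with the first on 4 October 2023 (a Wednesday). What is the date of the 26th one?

The 26th occurrence is 25 intervals after the first: 25 × 15 = 375 days after 4 October 2023.
October has 31 days — 27 days to the end of October leaves 348.
November has 30 days (318 left).
December has 31 days (287 left).
January has 31 days (256 left).
February has 29 days (227 left).
March has 31 days (196 left).
April has 30 days (166 left).
May has 31 days (135 left).
June has 30 days (105 left).
July has 31 days (74 left).
August has 31 days (43 left).
September has 30 days (13 left).
13 days into October → 13 October 2024.

13 October 2024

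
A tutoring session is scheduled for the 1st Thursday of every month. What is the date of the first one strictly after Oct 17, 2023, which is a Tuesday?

Nov 2, 2023

Oct 2023 starts on a Sunday, so its 1st Thursday is Oct 5, 2023 (4 days in).
That is not after Oct 17, 2023, so look at Nov 2023.
Nov 2023 starts on a Wednesday, so its 1st Thursday is Nov 2, 2023 (1 day in).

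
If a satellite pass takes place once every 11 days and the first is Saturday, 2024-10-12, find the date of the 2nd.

2024-10-23

The 2nd occurrence is 1 interval after the first: 1 × 11 = 11 days after 2024-10-12.
11 days later is 2024-10-23.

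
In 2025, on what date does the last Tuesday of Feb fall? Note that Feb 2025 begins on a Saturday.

Feb 25, 2025

Feb 2025 begins on a Saturday, so the first Tuesday is Feb 4 (3 days later).
Feb 2025 has 28 days. Adding weeks: 4, 11, 18, 25 — the last one ≤ 28 is the 25th.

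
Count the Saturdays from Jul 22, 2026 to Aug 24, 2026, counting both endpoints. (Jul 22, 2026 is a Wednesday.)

Jul 22, 2026 is a Wednesday; the first Saturday on or after it is Jul 25, 2026 (3 days later).
From Jul 25, 2026 to Aug 24, 2026: 6 + 24 = 30 days (rest of Jul, Aug).
30 ÷ 7 = 4 full weeks with remainder 2, so 4 more Saturdays after the first → 5.

5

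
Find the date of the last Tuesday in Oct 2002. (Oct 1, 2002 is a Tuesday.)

Oct 2002 begins on a Tuesday, so the first Tuesday is Oct 1.
Oct 2002 has 31 days. Adding weeks: 1, 8, 15, 22, 29 — the last one ≤ 31 is the 29th.

Oct 29, 2002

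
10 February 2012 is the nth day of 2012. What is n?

Days in months before February: 31 = 31.
Plus 10 days into February → day 41.

41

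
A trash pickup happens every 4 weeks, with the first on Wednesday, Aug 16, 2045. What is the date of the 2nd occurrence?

The 2nd occurrence is 1 interval after the first: 1 × 28 = 28 days after Aug 16, 2045.
Aug has 31 days — 15 days to the end of Aug leaves 13.
13 days into Sep → Sep 13, 2045.

Sep 13, 2045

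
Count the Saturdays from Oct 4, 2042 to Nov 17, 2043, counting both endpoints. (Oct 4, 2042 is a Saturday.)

59

Oct 4, 2042 is a Saturday; the first Saturday on or after it is Oct 4, 2042.
From Oct 4, 2042 to Nov 17, 2043: 88 + 321 = 409 days (rest of 2042, to Nov 17, 2043 in 2043).
409 ÷ 7 = 58 full weeks with remainder 3, so 58 more Saturdays after the first → 59.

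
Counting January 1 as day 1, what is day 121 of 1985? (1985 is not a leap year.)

May 1, 1985

Jan has 31 days (121 − 31 = 90 remain).
Feb has 28 days (90 − 28 = 62 remain).
Mar has 31 days (62 − 31 = 31 remain).
Apr has 30 days (31 − 30 = 1 remain).
1 into May → May 1.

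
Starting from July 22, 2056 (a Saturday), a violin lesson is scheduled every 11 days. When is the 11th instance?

The 11th occurrence is 10 intervals after the first: 10 × 11 = 110 days after July 22, 2056.
July has 31 days — 9 days to the end of July leaves 101.
August has 31 days (70 left).
September has 30 days (40 left).
October has 31 days (9 left).
9 days into November → November 9, 2056.

November 9, 2056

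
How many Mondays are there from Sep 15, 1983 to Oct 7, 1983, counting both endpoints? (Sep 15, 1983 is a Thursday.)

Sep 15, 1983 is a Thursday; the first Monday on or after it is Sep 19, 1983 (4 days later).
From Sep 19, 1983 to Oct 7, 1983: 11 + 7 = 18 days (rest of Sep, Oct).
18 ÷ 7 = 2 full weeks with remainder 4, so 2 more Mondays after the first → 3.

3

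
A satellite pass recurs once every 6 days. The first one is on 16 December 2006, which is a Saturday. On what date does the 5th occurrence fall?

9 January 2007

The 5th occurrence is 4 intervals after the first: 4 × 6 = 24 days after 16 December 2006.
December has 31 days — 15 days to the end of December leaves 9.
9 days into January → 9 January 2007.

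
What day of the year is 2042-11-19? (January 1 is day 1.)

Days in months before November: 31 + 28 + 31 + 30 + 31 + 30 + 31 + 31 + 30 + 31 = 304.
Plus 19 days into November → day 323.

323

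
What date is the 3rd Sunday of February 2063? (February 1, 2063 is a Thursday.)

February 2063 begins on a Thursday, so the first Sunday is February 4 (3 days later).
The 3rd Sunday is 2 weeks later: 4 + 14 = 18.

18 February 2063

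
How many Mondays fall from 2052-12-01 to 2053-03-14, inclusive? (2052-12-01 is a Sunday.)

15

2052-12-01 is a Sunday; the first Monday on or after it is 2052-12-02 (1 day later).
From 2052-12-02 to 2053-03-14: 29 + 31 + 28 + 14 = 102 days (rest of December, January, February, March).
102 ÷ 7 = 14 full weeks with remainder 4, so 14 more Mondays after the first → 15.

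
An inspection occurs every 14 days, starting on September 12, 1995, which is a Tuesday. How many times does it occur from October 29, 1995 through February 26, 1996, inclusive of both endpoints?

8

Occurrences land 14·i days after September 12, 1995 for i = 0, 1, 2, …
October 29, 1995 is 47 days after the start; 47 ÷ 14 = 3 remainder 5; since the remainder is 5, round up to i = 4. First occurrence in the window: #5 on November 7, 1995 (4×14 = 56 days in).
February 26, 1996 is 167 days after the start; 167 ÷ 14 = 11 remainder 13. Last occurrence in the window: #12 on February 13, 1996.
Occurrences #5 through #12: 8 in total.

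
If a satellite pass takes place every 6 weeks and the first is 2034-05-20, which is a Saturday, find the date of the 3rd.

The 3rd occurrence is 2 intervals after the first: 2 × 42 = 84 days after 2034-05-20.
May has 31 days — 11 days to the end of May leaves 73.
June has 30 days (43 left).
July has 31 days (12 left).
12 days into August → 2034-08-12.

2034-08-12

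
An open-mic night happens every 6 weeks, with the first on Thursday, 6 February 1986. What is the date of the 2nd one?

The 2nd occurrence is 1 interval after the first: 1 × 42 = 42 days after 6 February 1986.
February has 28 days — 22 days to the end of February leaves 20.
20 days into March → 20 March 1986.

20 March 1986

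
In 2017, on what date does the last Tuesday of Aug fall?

Aug 29, 2017

Aug 2017 begins on a Tuesday, so the first Tuesday is Aug 1.
Aug 2017 has 31 days. Adding weeks: 1, 8, 15, 22, 29 — the last one ≤ 31 is the 29th.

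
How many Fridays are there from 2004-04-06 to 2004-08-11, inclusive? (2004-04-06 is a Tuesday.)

18

2004-04-06 is a Tuesday; the first Friday on or after it is 2004-04-09 (3 days later).
From 2004-04-09 to 2004-08-11: 21 + 31 + 30 + 31 + 11 = 124 days (rest of April, May, June, July, August).
124 ÷ 7 = 17 full weeks with remainder 5, so 17 more Fridays after the first → 18.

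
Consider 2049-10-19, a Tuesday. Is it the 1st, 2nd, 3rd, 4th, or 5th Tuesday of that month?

Day 19 falls in week ⌈19/7⌉ of the month.
Days 1–7 hold the 1st Tuesday, 8–14 the 2nd, 15–21 the 3rd, 22–28 the 4th, 29–31 the 5th.
19 is in the range for the 3rd.

3rd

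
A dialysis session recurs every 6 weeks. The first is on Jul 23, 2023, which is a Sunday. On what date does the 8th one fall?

May 12, 2024

The 8th occurrence is 7 intervals after the first: 7 × 42 = 294 days after Jul 23, 2023.
Jul has 31 days — 8 days to the end of Jul leaves 286.
Aug has 31 days (255 left).
Sep has 30 days (225 left).
Oct has 31 days (194 left).
Nov has 30 days (164 left).
Dec has 31 days (133 left).
Jan has 31 days (102 left).
Feb has 29 days (73 left).
Mar has 31 days (42 left).
Apr has 30 days (12 left).
12 days into May → May 12, 2024.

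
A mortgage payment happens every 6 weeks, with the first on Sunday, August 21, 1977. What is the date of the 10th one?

September 3, 1978

The 10th occurrence is 9 intervals after the first: 9 × 42 = 378 days after August 21, 1977.
August has 31 days — 10 days to the end of August leaves 368.
September has 30 days (338 left).
October has 31 days (307 left).
November has 30 days (277 left).
December has 31 days (246 left).
January has 31 days (215 left).
February has 28 days (187 left).
March has 31 days (156 left).
April has 30 days (126 left).
May has 31 days (95 left).
June has 30 days (65 left).
July has 31 days (34 left).
August has 31 days (3 left).
3 days into September → September 3, 1978.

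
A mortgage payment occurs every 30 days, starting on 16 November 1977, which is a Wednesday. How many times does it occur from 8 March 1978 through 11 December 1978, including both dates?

10

Occurrences land 30·i days after 16 November 1977 for i = 0, 1, 2, …
8 March 1978 is 112 days after the start; 112 ÷ 30 = 3 remainder 22; since the remainder is 22, round up to i = 4. First occurrence in the window: #5 on 16 March 1978 (4×30 = 120 days in).
11 December 1978 is 390 days after the start; 390 ÷ 30 = 13 remainder 0. Last occurrence in the window: #14 on 11 December 1978.
Occurrences #5 through #14: 10 in total.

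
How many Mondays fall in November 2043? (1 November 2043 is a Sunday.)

5

1 November 2043 is a Sunday; the first Monday on or after it is 2 November 2043 (1 day later).
From 2 November 2043 to 30 November 2043 is 30 − 2 = 28 days.
28 ÷ 7 = 4 full weeks with remainder 0, so 4 more Mondays after the first → 5.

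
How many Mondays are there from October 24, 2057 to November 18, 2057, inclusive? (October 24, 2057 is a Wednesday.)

October 24, 2057 is a Wednesday; the first Monday on or after it is October 29, 2057 (5 days later).
From October 29, 2057 to November 18, 2057: 2 + 18 = 20 days (rest of October, November).
20 ÷ 7 = 2 full weeks with remainder 6, so 2 more Mondays after the first → 3.

3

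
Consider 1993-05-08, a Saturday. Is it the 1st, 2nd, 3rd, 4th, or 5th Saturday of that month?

Day 8 falls in week ⌈8/7⌉ of the month.
Days 1–7 hold the 1st Saturday, 8–14 the 2nd, 15–21 the 3rd, 22–28 the 4th, 29–31 the 5th.
8 is in the range for the 2nd.

2nd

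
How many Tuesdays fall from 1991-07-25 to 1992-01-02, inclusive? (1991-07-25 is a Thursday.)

1991-07-25 is a Thursday; the first Tuesday on or after it is 1991-07-30 (5 days later).
From 1991-07-30 to 1992-01-02: 1 + 31 + 30 + 31 + 30 + 31 + 2 = 156 days (rest of July, August, September, October, November, December, January).
156 ÷ 7 = 22 full weeks with remainder 2, so 22 more Tuesdays after the first → 23.

23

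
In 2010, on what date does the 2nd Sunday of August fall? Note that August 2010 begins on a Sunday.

8 August 2010

August 2010 begins on a Sunday, so the first Sunday is August 1.
The 2nd Sunday is 1 weeks later: 1 + 7 = 8.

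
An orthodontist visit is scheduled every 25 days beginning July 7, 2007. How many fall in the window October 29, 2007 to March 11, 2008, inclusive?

5

Occurrences land 25·i days after July 7, 2007 for i = 0, 1, 2, …
October 29, 2007 is 114 days after the start; 114 ÷ 25 = 4 remainder 14; since the remainder is 14, round up to i = 5. First occurrence in the window: #6 on November 9, 2007 (5×25 = 125 days in).
March 11, 2008 is 248 days after the start; 248 ÷ 25 = 9 remainder 23. Last occurrence in the window: #10 on February 17, 2008.
Occurrences #6 through #10: 5 in total.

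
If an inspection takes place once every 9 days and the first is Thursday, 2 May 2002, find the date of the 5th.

7 June 2002

The 5th occurrence is 4 intervals after the first: 4 × 9 = 36 days after 2 May 2002.
May has 31 days — 29 days to the end of May leaves 7.
7 days into June → 7 June 2002.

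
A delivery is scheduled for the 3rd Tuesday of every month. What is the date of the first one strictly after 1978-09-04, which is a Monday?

September 1978 starts on a Friday; its first Tuesday is the 5th, so the 3rd Tuesday is the 19th — 1978-09-19.
1978-09-19 is after 1978-09-04, so that is the next one.

1978-09-19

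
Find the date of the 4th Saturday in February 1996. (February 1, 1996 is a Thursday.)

February 1996 begins on a Thursday, so the first Saturday is February 3 (2 days later).
The 4th Saturday is 3 weeks later: 3 + 21 = 24.

1996-02-24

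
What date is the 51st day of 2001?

Jan has 31 days (51 − 31 = 20 remain).
20 into Feb → Feb 20.

Feb 20, 2001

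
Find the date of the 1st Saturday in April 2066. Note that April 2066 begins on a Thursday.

April 2066 begins on a Thursday, so the first Saturday is April 3 (2 days later).

April 3, 2066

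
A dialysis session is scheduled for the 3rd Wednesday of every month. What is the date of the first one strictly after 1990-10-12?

1990-10-17

October 1990 starts on a Monday; its first Wednesday is the 3rd, so the 3rd Wednesday is the 17th — 1990-10-17.
1990-10-17 is after 1990-10-12, so that is the next one.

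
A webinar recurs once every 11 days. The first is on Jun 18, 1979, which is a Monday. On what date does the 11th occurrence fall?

Oct 6, 1979

The 11th occurrence is 10 intervals after the first: 10 × 11 = 110 days after Jun 18, 1979.
Jun has 30 days — 12 days to the end of Jun leaves 98.
Jul has 31 days (67 left).
Aug has 31 days (36 left).
Sep has 30 days (6 left).
6 days into Oct → Oct 6, 1979.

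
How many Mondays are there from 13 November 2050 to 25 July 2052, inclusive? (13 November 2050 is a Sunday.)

89

13 November 2050 is a Sunday; the first Monday on or after it is 14 November 2050 (1 day later).
From 14 November 2050 to 25 July 2052: 47 + 365 + 207 = 619 days (rest of 2050, 2051, to 25 July 2052 in 2052).
619 ÷ 7 = 88 full weeks with remainder 3, so 88 more Mondays after the first → 89.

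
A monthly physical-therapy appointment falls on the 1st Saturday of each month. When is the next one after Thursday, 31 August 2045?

2 September 2045

August 2045 starts on a Tuesday, so its 1st Saturday is 5 August 2045 (4 days in).
That is not after 31 August 2045, so look at September 2045.
September 2045 starts on a Friday, so its 1st Saturday is 2 September 2045 (1 day in).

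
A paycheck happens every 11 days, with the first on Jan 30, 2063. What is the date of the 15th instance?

The 15th occurrence is 14 intervals after the first: 14 × 11 = 154 days after Jan 30, 2063.
Jan has 31 days — 1 day to the end of Jan leaves 153.
Feb has 28 days (125 left).
Mar has 31 days (94 left).
Apr has 30 days (64 left).
May has 31 days (33 left).
Jun has 30 days (3 left).
3 days into Jul → Jul 3, 2063.

Jul 3, 2063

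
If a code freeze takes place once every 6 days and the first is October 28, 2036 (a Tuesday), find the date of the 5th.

November 21, 2036

The 5th occurrence is 4 intervals after the first: 4 × 6 = 24 days after October 28, 2036.
October has 31 days — 3 days to the end of October leaves 21.
21 days into November → November 21, 2036.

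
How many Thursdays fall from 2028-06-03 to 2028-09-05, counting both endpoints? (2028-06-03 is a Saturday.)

2028-06-03 is a Saturday; the first Thursday on or after it is 2028-06-08 (5 days later).
From 2028-06-08 to 2028-09-05: 22 + 31 + 31 + 5 = 89 days (rest of June, July, August, September).
89 ÷ 7 = 12 full weeks with remainder 5, so 12 more Thursdays after the first → 13.

13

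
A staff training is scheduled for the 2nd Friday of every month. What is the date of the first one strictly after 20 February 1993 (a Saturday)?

12 March 1993

February 1993 starts on a Monday; its first Friday is the 5th, so the 2nd Friday is the 12th — 12 February 1993.
That is not after 20 February 1993, so look at March 1993.
March 1993 starts on a Monday; its first Friday is the 5th, so the 2nd Friday is the 12th — 12 March 1993.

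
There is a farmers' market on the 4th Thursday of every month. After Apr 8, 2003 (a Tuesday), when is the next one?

Apr 24, 2003

Apr 2003 starts on a Tuesday; its first Thursday is the 3rd, so the 4th Thursday is the 24th — Apr 24, 2003.
Apr 24, 2003 is after Apr 8, 2003, so that is the next one.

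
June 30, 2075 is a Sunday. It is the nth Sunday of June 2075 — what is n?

5th

Day 30 falls in week ⌈30/7⌉ of the month.
Days 1–7 hold the 1st Sunday, 8–14 the 2nd, 15–21 the 3rd, 22–28 the 4th, 29–31 the 5th.
30 is in the range for the 5th.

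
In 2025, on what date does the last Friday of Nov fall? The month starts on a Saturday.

Nov 28, 2025

Nov 2025 begins on a Saturday, so the first Friday is Nov 7 (6 days later).
Nov 2025 has 30 days. Adding weeks: 7, 14, 21, 28 — the last one ≤ 30 is the 28th.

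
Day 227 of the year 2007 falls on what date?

Jan has 31 days (227 − 31 = 196 remain).
Feb has 28 days (196 − 28 = 168 remain).
Mar has 31 days (168 − 31 = 137 remain).
Apr has 30 days (137 − 30 = 107 remain).
May has 31 days (107 − 31 = 76 remain).
Jun has 30 days (76 − 30 = 46 remain).
Jul has 31 days (46 − 31 = 15 remain).
15 into Aug → Aug 15.

Aug 15, 2007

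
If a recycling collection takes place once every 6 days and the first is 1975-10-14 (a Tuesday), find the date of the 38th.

The 38th occurrence is 37 intervals after the first: 37 × 6 = 222 days after 1975-10-14.
October has 31 days — 17 days to the end of October leaves 205.
November has 30 days (175 left).
December has 31 days (144 left).
January has 31 days (113 left).
February has 29 days (84 left).
March has 31 days (53 left).
April has 30 days (23 left).
23 days into May → 1976-05-23.

1976-05-23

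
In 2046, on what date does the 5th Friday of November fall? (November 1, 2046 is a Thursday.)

2046-11-30

November 2046 begins on a Thursday, so the first Friday is November 2 (1 day later).
The 5th Friday is 4 weeks later: 2 + 28 = 30.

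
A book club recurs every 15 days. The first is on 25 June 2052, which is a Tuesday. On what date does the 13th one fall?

The 13th occurrence is 12 intervals after the first: 12 × 15 = 180 days after 25 June 2052.
June has 30 days — 5 days to the end of June leaves 175.
July has 31 days (144 left).
August has 31 days (113 left).
September has 30 days (83 left).
October has 31 days (52 left).
November has 30 days (22 left).
22 days into December → 22 December 2052.

22 December 2052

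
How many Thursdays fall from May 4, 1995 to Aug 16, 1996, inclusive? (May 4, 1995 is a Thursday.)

May 4, 1995 is a Thursday; the first Thursday on or after it is May 4, 1995.
From May 4, 1995 to Aug 16, 1996: 241 + 229 = 470 days (rest of 1995, to Aug 16, 1996 in 1996).
470 ÷ 7 = 67 full weeks with remainder 1, so 67 more Thursdays after the first → 68.

68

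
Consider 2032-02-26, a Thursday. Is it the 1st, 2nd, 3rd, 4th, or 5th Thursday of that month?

Day 26 falls in week ⌈26/7⌉ of the month.
Days 1–7 hold the 1st Thursday, 8–14 the 2nd, 15–21 the 3rd, 22–28 the 4th, 29–31 the 5th.
26 is in the range for the 4th.

4th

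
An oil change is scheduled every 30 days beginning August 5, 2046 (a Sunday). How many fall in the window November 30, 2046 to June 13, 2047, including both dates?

7

Occurrences land 30·i days after August 5, 2046 for i = 0, 1, 2, …
November 30, 2046 is 117 days after the start; 117 ÷ 30 = 3 remainder 27; since the remainder is 27, round up to i = 4. First occurrence in the window: #5 on December 3, 2046 (4×30 = 120 days in).
June 13, 2047 is 312 days after the start; 312 ÷ 30 = 10 remainder 12. Last occurrence in the window: #11 on June 1, 2047.
Occurrences #5 through #11: 7 in total.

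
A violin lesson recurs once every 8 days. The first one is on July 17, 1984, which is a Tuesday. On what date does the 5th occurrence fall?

August 18, 1984

The 5th occurrence is 4 intervals after the first: 4 × 8 = 32 days after July 17, 1984.
July has 31 days — 14 days to the end of July leaves 18.
18 days into August → August 18, 1984.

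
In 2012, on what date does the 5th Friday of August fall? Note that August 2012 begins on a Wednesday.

August 2012 begins on a Wednesday, so the first Friday is August 3 (2 days later).
The 5th Friday is 4 weeks later: 3 + 28 = 31.

2012-08-31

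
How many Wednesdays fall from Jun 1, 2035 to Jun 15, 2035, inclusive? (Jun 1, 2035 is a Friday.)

Jun 1, 2035 is a Friday; the first Wednesday on or after it is Jun 6, 2035 (5 days later).
From Jun 6, 2035 to Jun 15, 2035 is 15 − 6 = 9 days.
9 ÷ 7 = 1 full weeks with remainder 2, so 1 more Wednesdays after the first → 2.

2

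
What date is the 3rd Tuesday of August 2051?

August 2051 begins on a Tuesday, so the first Tuesday is August 1.
The 3rd Tuesday is 2 weeks later: 1 + 14 = 15.

15 August 2051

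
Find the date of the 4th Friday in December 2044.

The first Friday of December 2044 is December 2.
The 4th Friday is 3 weeks later: 2 + 21 = 23.

December 23, 2044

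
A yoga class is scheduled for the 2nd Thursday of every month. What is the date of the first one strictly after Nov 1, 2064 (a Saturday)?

Nov 13, 2064

Nov 2064 starts on a Saturday; its first Thursday is the 6th, so the 2nd Thursday is the 13th — Nov 13, 2064.
Nov 13, 2064 is after Nov 1, 2064, so that is the next one.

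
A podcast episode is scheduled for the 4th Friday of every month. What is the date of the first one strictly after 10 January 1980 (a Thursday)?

January 1980 starts on a Tuesday; its first Friday is the 4th, so the 4th Friday is the 25th — 25 January 1980.
25 January 1980 is after 10 January 1980, so that is the next one.

25 January 1980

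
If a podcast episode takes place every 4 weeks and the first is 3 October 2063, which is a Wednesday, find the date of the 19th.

The 19th occurrence is 18 intervals after the first: 18 × 28 = 504 days after 3 October 2063.
October has 31 days — 28 days to the end of October leaves 476.
From end of October to end of 2063 is 61 days (415 left).
2064 has 366 days (49 left).
January has 31 days (18 left).
18 days into February → 18 February 2065.

18 February 2065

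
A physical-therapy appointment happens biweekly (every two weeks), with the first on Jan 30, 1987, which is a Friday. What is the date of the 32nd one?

Apr 8, 1988

The 32nd occurrence is 31 intervals after the first: 31 × 14 = 434 days after Jan 30, 1987.
Jan has 31 days — 1 day to the end of Jan leaves 433.
From end of Jan to end of 1987 is 334 days (99 left).
Jan has 31 days (68 left).
Feb has 29 days (39 left).
Mar has 31 days (8 left).
8 days into Apr → Apr 8, 1988.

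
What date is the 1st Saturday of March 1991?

1991-03-02

The first Saturday of March 1991 is March 2.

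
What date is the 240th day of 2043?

Jan has 31 days (240 − 31 = 209 remain).
Feb has 28 days (209 − 28 = 181 remain).
Mar has 31 days (181 − 31 = 150 remain).
Apr has 30 days (150 − 30 = 120 remain).
May has 31 days (120 − 31 = 89 remain).
Jun has 30 days (89 − 30 = 59 remain).
Jul has 31 days (59 − 31 = 28 remain).
28 into Aug → Aug 28.

Aug 28, 2043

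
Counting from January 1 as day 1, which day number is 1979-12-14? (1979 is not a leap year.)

348

Days in months before December: 31 + 28 + 31 + 30 + 31 + 30 + 31 + 31 + 30 + 31 + 30 = 334.
Plus 14 days into December → day 348.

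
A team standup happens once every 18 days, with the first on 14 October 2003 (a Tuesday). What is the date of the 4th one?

The 4th occurrence is 3 intervals after the first: 3 × 18 = 54 days after 14 October 2003.
October has 31 days — 17 days to the end of October leaves 37.
November has 30 days (7 left).
7 days into December → 7 December 2003.

7 December 2003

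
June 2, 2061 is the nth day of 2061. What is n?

153

Days in months before June: 31 + 28 + 31 + 30 + 31 = 151.
Plus 2 days into June → day 153.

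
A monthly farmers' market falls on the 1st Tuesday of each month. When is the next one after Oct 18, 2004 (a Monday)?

Oct 2004 starts on a Friday, so its 1st Tuesday is Oct 5, 2004 (4 days in).
That is not after Oct 18, 2004, so look at Nov 2004.
Nov 2004 starts on a Monday, so its 1st Tuesday is Nov 2, 2004 (1 day in).

Nov 2, 2004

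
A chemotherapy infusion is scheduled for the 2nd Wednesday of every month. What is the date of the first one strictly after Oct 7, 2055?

Oct 13, 2055

Oct 2055 starts on a Friday; its first Wednesday is the 6th, so the 2nd Wednesday is the 13th — Oct 13, 2055.
Oct 13, 2055 is after Oct 7, 2055, so that is the next one.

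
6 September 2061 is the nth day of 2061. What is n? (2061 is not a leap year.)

Days in months before September: 31 + 28 + 31 + 30 + 31 + 30 + 31 + 31 = 243.
Plus 6 days into September → day 249.

249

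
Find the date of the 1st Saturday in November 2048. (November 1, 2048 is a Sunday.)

November 2048 begins on a Sunday, so the first Saturday is November 7 (6 days later).

November 7, 2048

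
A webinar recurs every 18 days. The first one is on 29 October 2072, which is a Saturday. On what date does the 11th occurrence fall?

27 April 2073

The 11th occurrence is 10 intervals after the first: 10 × 18 = 180 days after 29 October 2072.
October has 31 days — 2 days to the end of October leaves 178.
November has 30 days (148 left).
December has 31 days (117 left).
January has 31 days (86 left).
February has 28 days (58 left).
March has 31 days (27 left).
27 days into April → 27 April 2073.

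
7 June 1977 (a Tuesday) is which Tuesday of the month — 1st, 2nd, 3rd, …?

Day 7 falls in week ⌈7/7⌉ of the month.
Days 1–7 hold the 1st Tuesday, 8–14 the 2nd, 15–21 the 3rd, 22–28 the 4th, 29–31 the 5th.
7 is in the range for the 1st.

1st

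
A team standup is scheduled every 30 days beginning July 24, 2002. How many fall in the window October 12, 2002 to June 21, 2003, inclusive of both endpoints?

9

Occurrences land 30·i days after July 24, 2002 for i = 0, 1, 2, …
October 12, 2002 is 80 days after the start; 80 ÷ 30 = 2 remainder 20; since the remainder is 20, round up to i = 3. First occurrence in the window: #4 on October 22, 2002 (3×30 = 90 days in).
June 21, 2003 is 332 days after the start; 332 ÷ 30 = 11 remainder 2. Last occurrence in the window: #12 on June 19, 2003.
Occurrences #4 through #12: 9 in total.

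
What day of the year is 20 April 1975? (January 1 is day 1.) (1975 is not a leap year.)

Days in months before April: 31 + 28 + 31 = 90.
Plus 20 days into April → day 110.

110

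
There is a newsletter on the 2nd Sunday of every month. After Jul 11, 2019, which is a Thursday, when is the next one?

Jul 2019 starts on a Monday; its first Sunday is the 7th, so the 2nd Sunday is the 14th — Jul 14, 2019.
Jul 14, 2019 is after Jul 11, 2019, so that is the next one.

Jul 14, 2019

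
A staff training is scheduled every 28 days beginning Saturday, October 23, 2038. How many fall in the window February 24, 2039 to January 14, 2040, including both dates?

Occurrences land 28·i days after October 23, 2038 for i = 0, 1, 2, …
February 24, 2039 is 124 days after the start; 124 ÷ 28 = 4 remainder 12; since the remainder is 12, round up to i = 5. First occurrence in the window: #6 on March 12, 2039 (5×28 = 140 days in).
January 14, 2040 is 448 days after the start; 448 ÷ 28 = 16 remainder 0. Last occurrence in the window: #17 on January 14, 2040.
Occurrences #6 through #17: 12 in total.

12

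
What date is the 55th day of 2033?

2033-02-24

January has 31 days (55 − 31 = 24 remain).
24 into February → February 24.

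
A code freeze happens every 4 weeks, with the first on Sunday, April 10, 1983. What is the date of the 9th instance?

The 9th occurrence is 8 intervals after the first: 8 × 28 = 224 days after April 10, 1983.
April has 30 days — 20 days to the end of April leaves 204.
May has 31 days (173 left).
June has 30 days (143 left).
July has 31 days (112 left).
August has 31 days (81 left).
September has 30 days (51 left).
October has 31 days (20 left).
20 days into November → November 20, 1983.

November 20, 1983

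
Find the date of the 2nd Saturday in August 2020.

The first Saturday of August 2020 is August 1.
The 2nd Saturday is 1 weeks later: 1 + 7 = 8.

August 8, 2020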